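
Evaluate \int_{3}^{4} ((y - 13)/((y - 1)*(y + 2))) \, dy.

Factor the denominator: y**2 + y - 2 = (y + 2)(y - 1).
Partial fractions: (y - 13)/((y - 1)*(y + 2)) = 5/(y + 2) - 4/(y - 1).
An antiderivative is F(y) = -4*log(y - 1) + 5*log(y + 2).
Then F(4) - F(3) = (log(96)) - (-4*log(2) + 5*log(5)) = -5*log(5) + log(3) + 9*log(2).

-5*log(5) + log(3) + 9*log(2)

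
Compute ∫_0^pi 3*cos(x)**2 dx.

3*pi/2

Use the identity cos^2(x) = (1 + cos(2*x))/2.
An antiderivative is F(x) = 3*x/2 + 3*sin(2*x)/4.
Then F(pi) - F(0) = (3*pi/2) - (0) = 3*pi/2.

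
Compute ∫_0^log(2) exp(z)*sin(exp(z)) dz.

Let u = exp(z), so du = exp(z) dz. When z = 0, u = 1; when z = log(2), u = 2.
The integral becomes ∫ sin(u) du from 1 to 2, with antiderivative -cos(u).
Back in z: F(z) = -cos(exp(z)).
Then F(log(2)) - F(0) = (-cos(2)) - (-cos(1)) = -cos(2) + cos(1).

-cos(2) + cos(1)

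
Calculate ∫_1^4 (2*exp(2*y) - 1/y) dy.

-exp(2) - log(4) + exp(8)

An antiderivative is F(y) = exp(2*y) - log(y).
Then F(4) - F(1) = (-log(4) + exp(8)) - (exp(2)) = -exp(2) - log(4) + exp(8).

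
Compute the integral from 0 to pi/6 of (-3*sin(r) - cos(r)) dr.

-7/2 + 3*sqrt(3)/2

An antiderivative is F(r) = -sin(r) + 3*cos(r).
Then F(pi/6) - F(0) = (-1/2 + 3*sqrt(3)/2) - (3) = -7/2 + 3*sqrt(3)/2.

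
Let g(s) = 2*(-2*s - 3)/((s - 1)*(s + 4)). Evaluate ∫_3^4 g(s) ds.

Factor the denominator: s**2 + 3*s - 4 = (s + 4)(s - 1).
Partial fractions: 2*(-2*s - 3)/((s - 1)*(s + 4)) = -2/(s + 4) - 2/(s - 1).
An antiderivative is F(s) = -2*log(s - 1) - 2*log(s + 4).
Then F(4) - F(3) = (-6*log(2) - 2*log(3)) - (-2*log(7) - 2*log(2)) = -4*log(2) - 2*log(3) + 2*log(7).

-4*log(2) - 2*log(3) + 2*log(7)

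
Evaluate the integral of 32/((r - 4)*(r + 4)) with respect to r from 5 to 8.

log(81)

Factor the denominator: r**2 - 16 = (r + 4)(r - 4).
Partial fractions: 32/((r - 4)*(r + 4)) = -4/(r + 4) + 4/(r - 4).
An antiderivative is F(r) = 4*log(r - 4) - 4*log(r + 4).
Then F(8) - F(5) = (-log(81)) - (-8*log(3)) = log(81).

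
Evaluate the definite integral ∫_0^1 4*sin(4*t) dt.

1 - cos(4)

Let u = 4*t, so du = 4 dt. When t = 0, u = 0; when t = 1, u = 4.
The integral becomes ∫ sin(u) du from 0 to 4, with antiderivative -cos(u).
Back in t: F(t) = -cos(4*t).
Then F(1) - F(0) = (-cos(4)) - (-1) = 1 - cos(4).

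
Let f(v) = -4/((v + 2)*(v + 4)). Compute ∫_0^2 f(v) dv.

Factor the denominator: v**2 + 6*v + 8 = (v + 4)(v + 2).
Partial fractions: -4/((v + 2)*(v + 4)) = 2/(v + 4) - 2/(v + 2).
An antiderivative is F(v) = -2*log(v + 2) + 2*log(v + 4).
Then F(2) - F(0) = (log(9/4)) - (log(4)) = log(9/16).

log(9/16)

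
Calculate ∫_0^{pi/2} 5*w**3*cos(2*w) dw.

15/4 - 15*pi**2/16

Integrate by parts 3 times (u = w^3, dv = 5*cos(2*w) dw).
An antiderivative is F(w) = 5*w**3*sin(2*w)/2 + 15*w**2*cos(2*w)/4 - 15*w*sin(2*w)/4 - 15*cos(2*w)/8.
Then F(pi/2) - F(0) = (15/8 - 15*pi**2/16) - (-15/8) = 15/4 - 15*pi**2/16.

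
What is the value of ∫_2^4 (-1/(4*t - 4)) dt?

An antiderivative is F(t) = -log(4*t - 4)/4.
Then F(4) - F(2) = (-log(12)/4) - (-log(2)/2) = -log(3)/4.

-log(3)/4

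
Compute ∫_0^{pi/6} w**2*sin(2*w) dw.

Integrate by parts twice (u = w^2, dv = sin(2*w) dw).
An antiderivative is F(w) = -w**2*cos(2*w)/2 + w*sin(2*w)/2 + cos(2*w)/4.
Then F(pi/6) - F(0) = (-pi**2/144 + 1/8 + sqrt(3)*pi/24) - (1/4) = -1/8 - pi**2/144 + sqrt(3)*pi/24.

-1/8 - pi**2/144 + sqrt(3)*pi/24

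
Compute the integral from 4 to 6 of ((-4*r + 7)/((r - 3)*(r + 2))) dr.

Factor the denominator: r**2 - r - 6 = (r + 2)(r - 3).
Partial fractions: (-4*r + 7)/((r - 3)*(r + 2)) = -3/(r + 2) - 1/(r - 3).
An antiderivative is F(r) = -log(r - 3) - 3*log(r + 2).
Then F(6) - F(4) = (-9*log(2) - log(3)) - (-3*log(3) - 3*log(2)) = log(9/64).

log(9/64)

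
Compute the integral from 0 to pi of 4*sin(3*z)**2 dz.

Use the identity sin^2(3*z) = (1 - cos(6*z))/2.
An antiderivative is F(z) = 2*z - sin(6*z)/3.
Then F(pi) - F(0) = (2*pi) - (0) = 2*pi.

2*pi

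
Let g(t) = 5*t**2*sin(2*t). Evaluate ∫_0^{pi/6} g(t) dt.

-5/8 - 5*pi**2/144 + 5*sqrt(3)*pi/24

Integrate by parts twice (u = t^2, dv = 5*sin(2*t) dt).
An antiderivative is F(t) = -5*t**2*cos(2*t)/2 + 5*t*sin(2*t)/2 + 5*cos(2*t)/4.
Then F(pi/6) - F(0) = (-5*pi**2/144 + 5/8 + 5*sqrt(3)*pi/24) - (5/4) = -5/8 - 5*pi**2/144 + 5*sqrt(3)*pi/24.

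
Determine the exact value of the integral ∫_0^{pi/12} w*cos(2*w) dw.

-1/4 + pi/48 + sqrt(3)/8

Integrate by parts once (u = w, dv = cos(2*w) dw).
An antiderivative is F(w) = w*sin(2*w)/2 + cos(2*w)/4.
Then F(pi/12) - F(0) = (pi/48 + sqrt(3)/8) - (1/4) = -1/4 + pi/48 + sqrt(3)/8.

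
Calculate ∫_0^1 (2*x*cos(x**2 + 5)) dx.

sin(6) - sin(5)

Let u = x**2 + 5, so du = 2*x dx. When x = 0, u = 5; when x = 1, u = 6.
The integral becomes ∫ cos(u) du from 5 to 6, with antiderivative sin(u).
Back in x: F(x) = sin(x**2 + 5).
Then F(1) - F(0) = (sin(6)) - (sin(5)) = sin(6) - sin(5).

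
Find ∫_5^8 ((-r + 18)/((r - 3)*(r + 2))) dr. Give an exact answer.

Factor the denominator: r**2 - r - 6 = (r + 2)(r - 3).
Partial fractions: (-r + 18)/((r - 3)*(r + 2)) = -4/(r + 2) + 3/(r - 3).
An antiderivative is F(r) = 3*log(r - 3) - 4*log(r + 2).
Then F(8) - F(5) = (-log(80)) - (-4*log(7) + 3*log(2)) = -7*log(2) - log(5) + 4*log(7).

-7*log(2) - log(5) + 4*log(7)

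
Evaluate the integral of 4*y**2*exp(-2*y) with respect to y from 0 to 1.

1 - 5*exp(-2)

Integrate by parts twice (u = y^2, dv = 4*exp(-2*y) dy).
An antiderivative is F(y) = (-2*y**2 - 2*y - 1)*exp(-2*y).
Then F(1) - F(0) = (-5*exp(-2)) - (-1) = 1 - 5*exp(-2).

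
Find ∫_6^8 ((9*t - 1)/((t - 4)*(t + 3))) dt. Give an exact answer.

-8*log(3) + 5*log(2) + 4*log(11)

Factor the denominator: t**2 - t - 12 = (t + 3)(t - 4).
Partial fractions: (9*t - 1)/((t - 4)*(t + 3)) = 4/(t + 3) + 5/(t - 4).
An antiderivative is F(t) = 5*log(t - 4) + 4*log(t + 3).
Then F(8) - F(6) = (10*log(2) + 4*log(11)) - (5*log(2) + 8*log(3)) = -8*log(3) + 5*log(2) + 4*log(11).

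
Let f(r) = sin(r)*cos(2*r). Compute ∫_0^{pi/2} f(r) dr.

-1/3

Use the identity sin(r)cos(2*r) = [sin(3*r) + sin(-r)]/2.
An antiderivative is F(r) = cos(r)/2 - cos(3*r)/6.
Then F(pi/2) - F(0) = (0) - (1/3) = -1/3.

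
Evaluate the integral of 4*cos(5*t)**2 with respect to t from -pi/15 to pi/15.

sqrt(3)/5 + 4*pi/15

Use the identity cos^2(5*t) = (1 + cos(10*t))/2.
An antiderivative is F(t) = 2*t + sin(10*t)/5.
Then F(pi/15) - F(-pi/15) = (sqrt(3)/10 + 2*pi/15) - (-2*pi/15 - sqrt(3)/10) = sqrt(3)/5 + 4*pi/15.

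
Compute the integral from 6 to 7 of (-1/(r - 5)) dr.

An antiderivative is F(r) = -log(r - 5).
Then F(7) - F(6) = (-log(2)) - (0) = -log(2).

-log(2)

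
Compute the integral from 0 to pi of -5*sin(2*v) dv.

An antiderivative is F(v) = 5*cos(2*v)/2.
Then F(pi) - F(0) = (5/2) - (5/2) = 0.

0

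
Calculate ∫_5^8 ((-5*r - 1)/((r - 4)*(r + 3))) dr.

Factor the denominator: r**2 - r - 12 = (r + 3)(r - 4).
Partial fractions: (-5*r - 1)/((r - 4)*(r + 3)) = -2/(r + 3) - 3/(r - 4).
An antiderivative is F(r) = -3*log(r - 4) - 2*log(r + 3).
Then F(8) - F(5) = (-2*log(11) - 6*log(2)) - (-log(64)) = -2*log(11).

-2*log(11)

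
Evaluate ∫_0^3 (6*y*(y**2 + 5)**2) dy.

2619

Let u = y**2 + 5, so du = 2*y dy. When y = 0, u = 5; when y = 3, u = 14.
The integral becomes 3·∫ u**2 du from 5 to 14, with antiderivative u**3.
Back in y: F(y) = (y**2 + 5)**3.
Then F(3) - F(0) = (2744) - (125) = 2619.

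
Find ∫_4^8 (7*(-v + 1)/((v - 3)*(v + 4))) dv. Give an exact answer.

Factor the denominator: v**2 + v - 12 = (v + 4)(v - 3).
Partial fractions: 7*(-v + 1)/((v - 3)*(v + 4)) = -5/(v + 4) - 2/(v - 3).
An antiderivative is F(v) = -2*log(v - 3) - 5*log(v + 4).
Then F(8) - F(4) = (-10*log(2) - 5*log(3) - 2*log(5)) - (-15*log(2)) = -5*log(3) - 2*log(5) + 5*log(2).

-5*log(3) - 2*log(5) + 5*log(2)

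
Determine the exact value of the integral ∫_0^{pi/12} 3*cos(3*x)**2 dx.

Use the identity cos^2(3*x) = (1 + cos(6*x))/2.
An antiderivative is F(x) = 3*x/2 + sin(6*x)/4.
Then F(pi/12) - F(0) = (1/4 + pi/8) - (0) = 1/4 + pi/8.

1/4 + pi/8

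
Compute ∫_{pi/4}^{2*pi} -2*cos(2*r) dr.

An antiderivative is F(r) = -sin(2*r).
Then F(2*pi) - F(pi/4) = (0) - (-1) = 1.

1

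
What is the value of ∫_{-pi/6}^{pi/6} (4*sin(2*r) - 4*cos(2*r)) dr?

An antiderivative is F(r) = -2*sin(2*r) - 2*cos(2*r).
Then F(pi/6) - F(-pi/6) = (-sqrt(3) - 1) - (-1 + sqrt(3)) = -2*sqrt(3).

-2*sqrt(3)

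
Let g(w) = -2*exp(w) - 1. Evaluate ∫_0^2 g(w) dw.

An antiderivative is F(w) = -w - 2*exp(w).
Then F(2) - F(0) = (-2*exp(2) - 2) - (-2) = -2*exp(2).

-2*exp(2)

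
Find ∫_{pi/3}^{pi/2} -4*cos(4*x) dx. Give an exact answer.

An antiderivative is F(x) = -sin(4*x).
Then F(pi/2) - F(pi/3) = (0) - (sqrt(3)/2) = -sqrt(3)/2.

-sqrt(3)/2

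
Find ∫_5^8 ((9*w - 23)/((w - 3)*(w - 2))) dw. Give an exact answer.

Factor the denominator: w**2 - 5*w + 6 = (w - 2)(w - 3).
Partial fractions: (9*w - 23)/((w - 3)*(w - 2)) = 5/(w - 2) + 4/(w - 3).
An antiderivative is F(w) = 4*log(w - 3) + 5*log(w - 2).
Then F(8) - F(5) = (5*log(2) + 5*log(3) + 4*log(5)) - (4*log(2) + 5*log(3)) = log(2) + 4*log(5).

log(2) + 4*log(5)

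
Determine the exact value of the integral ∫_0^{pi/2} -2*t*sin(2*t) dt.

Integrate by parts once (u = t, dv = -2*sin(2*t) dt).
An antiderivative is F(t) = t*cos(2*t) - sin(2*t)/2.
Then F(pi/2) - F(0) = (-pi/2) - (0) = -pi/2.

-pi/2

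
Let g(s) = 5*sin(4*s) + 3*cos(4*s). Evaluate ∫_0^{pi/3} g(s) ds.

An antiderivative is F(s) = 3*sin(4*s)/4 - 5*cos(4*s)/4.
Then F(pi/3) - F(0) = (5/8 - 3*sqrt(3)/8) - (-5/4) = 15/8 - 3*sqrt(3)/8.

15/8 - 3*sqrt(3)/8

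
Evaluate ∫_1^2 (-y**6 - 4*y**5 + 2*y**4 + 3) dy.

-1566/35

By the power rule, an antiderivative is F(y) = -y**7/7 - 2*y**6/3 + 2*y**5/5 + 3*y.
Then F(2) - F(1) = (-4426/105) - (272/105) = -1566/35.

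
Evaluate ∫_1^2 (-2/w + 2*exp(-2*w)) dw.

An antiderivative is F(w) = -2*log(w) - exp(-2*w).
Then F(2) - F(1) = (-2*log(2) - exp(-4)) - (-exp(-2)) = -2*log(2) - exp(-4) + exp(-2).

-2*log(2) - exp(-4) + exp(-2)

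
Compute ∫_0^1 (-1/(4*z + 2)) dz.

An antiderivative is F(z) = -log(4*z + 2)/4.
Then F(1) - F(0) = (-log(6)/4) - (-log(2)/4) = -log(6)/4 + log(2)/4.

-log(6)/4 + log(2)/4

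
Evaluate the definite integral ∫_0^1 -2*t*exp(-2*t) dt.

(3 - exp(2))*exp(-2)/2

Integrate by parts once (u = t, dv = -2*exp(-2*t) dt).
An antiderivative is F(t) = (2*t + 1)*exp(-2*t)/2.
Then F(1) - F(0) = (3*exp(-2)/2) - (1/2) = (3 - exp(2))*exp(-2)/2.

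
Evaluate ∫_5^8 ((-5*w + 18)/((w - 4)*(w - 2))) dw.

Factor the denominator: w**2 - 6*w + 8 = (w - 2)(w - 4).
Partial fractions: (-5*w + 18)/((w - 4)*(w - 2)) = -4/(w - 2) - 1/(w - 4).
An antiderivative is F(w) = -log(w - 4) - 4*log(w - 2).
Then F(8) - F(5) = (-4*log(3) - 6*log(2)) - (-log(81)) = -log(64).

-log(64)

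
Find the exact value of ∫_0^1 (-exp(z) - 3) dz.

-E - 2

An antiderivative is F(z) = -3*z - exp(z).
Then F(1) - F(0) = (-3 - E) - (-1) = -E - 2.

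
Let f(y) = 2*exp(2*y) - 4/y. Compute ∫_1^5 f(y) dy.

-exp(2) - 4*log(5) + exp(10)

An antiderivative is F(y) = exp(2*y) - 4*log(y).
Then F(5) - F(1) = (-4*log(5) + exp(10)) - (exp(2)) = -exp(2) - 4*log(5) + exp(10).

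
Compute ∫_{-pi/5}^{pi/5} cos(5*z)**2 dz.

pi/5

Use the identity cos^2(5*z) = (1 + cos(10*z))/2.
An antiderivative is F(z) = z/2 + sin(10*z)/20.
Then F(pi/5) - F(-pi/5) = (pi/10) - (-pi/10) = pi/5.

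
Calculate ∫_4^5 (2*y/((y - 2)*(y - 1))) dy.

Factor the denominator: y**2 - 3*y + 2 = (y - 1)(y - 2).
Partial fractions: 2*y/((y - 2)*(y - 1)) = -2/(y - 1) + 4/(y - 2).
An antiderivative is F(y) = 4*log(y - 2) - 2*log(y - 1).
Then F(5) - F(4) = (log(81/16)) - (log(16/9)) = -8*log(2) + 6*log(3).

-8*log(2) + 6*log(3)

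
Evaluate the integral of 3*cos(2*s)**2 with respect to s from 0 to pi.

3*pi/2

Use the identity cos^2(2*s) = (1 + cos(4*s))/2.
An antiderivative is F(s) = 3*s/2 + 3*sin(4*s)/8.
Then F(pi) - F(0) = (3*pi/2) - (0) = 3*pi/2.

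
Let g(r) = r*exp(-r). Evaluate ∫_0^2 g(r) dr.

Integrate by parts once (u = r, dv = exp(-r) dr).
An antiderivative is F(r) = (-r - 1)*exp(-r).
Then F(2) - F(0) = (-3*exp(-2)) - (-1) = 1 - 3*exp(-2).

1 - 3*exp(-2)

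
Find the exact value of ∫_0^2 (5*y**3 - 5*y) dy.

10

By the power rule, an antiderivative is F(y) = 5*y**4/4 - 5*y**2/2.
Then F(2) - F(0) = (10) - (0) = 10.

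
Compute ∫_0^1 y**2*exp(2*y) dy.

Integrate by parts twice (u = y^2, dv = exp(2*y) dy).
An antiderivative is F(y) = (2*y**2 - 2*y + 1)*exp(2*y)/4.
Then F(1) - F(0) = (exp(2)/4) - (1/4) = -1/4 + exp(2)/4.

-1/4 + exp(2)/4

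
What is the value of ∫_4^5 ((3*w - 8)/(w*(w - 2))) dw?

-7*log(2) - log(3) + 4*log(5)

Factor the denominator: w**2 - 2*w = w(w - 2).
Partial fractions: (3*w - 8)/(w*(w - 2)) = 4/w - 1/(w - 2).
An antiderivative is F(w) = 4*log(w) - log(w - 2).
Then F(5) - F(4) = (-log(3) + 4*log(5)) - (7*log(2)) = -7*log(2) - log(3) + 4*log(5).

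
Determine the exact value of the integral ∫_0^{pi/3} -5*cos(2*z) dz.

An antiderivative is F(z) = -5*sin(2*z)/2.
Then F(pi/3) - F(0) = (-5*sqrt(3)/4) - (0) = -5*sqrt(3)/4.

-5*sqrt(3)/4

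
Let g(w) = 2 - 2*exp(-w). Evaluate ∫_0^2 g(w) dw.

2*exp(-2) + 2

An antiderivative is F(w) = 2*w + 2*exp(-w).
Then F(2) - F(0) = (2*exp(-2) + 4) - (2) = 2*exp(-2) + 2.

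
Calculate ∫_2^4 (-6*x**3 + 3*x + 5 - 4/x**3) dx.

By the power rule, an antiderivative is F(x) = -3*x**4/2 + 3*x**2/2 + 5*x + 2/x**2.
Then F(4) - F(2) = (-2719/8) - (-15/2) = -2659/8.

-2659/8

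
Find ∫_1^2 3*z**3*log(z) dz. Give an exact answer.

Integrate by parts once (u = ln z, dv = 3*z**3 dz).
An antiderivative is F(z) = 3*z**4*(4*log(z) - 1)/16.
Then F(2) - F(1) = (-3 + 12*log(2)) - (-3/16) = -45/16 + 12*log(2).

-45/16 + 12*log(2)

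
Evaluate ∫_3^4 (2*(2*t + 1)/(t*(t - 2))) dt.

Factor the denominator: t**2 - 2*t = t(t - 2).
Partial fractions: 2*(2*t + 1)/(t*(t - 2)) = -1/t + 5/(t - 2).
An antiderivative is F(t) = -log(t) + 5*log(t - 2).
Then F(4) - F(3) = (log(8)) - (-log(3)) = log(24).

log(24)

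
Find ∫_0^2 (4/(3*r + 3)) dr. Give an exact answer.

An antiderivative is F(r) = 4*log(3*r + 3)/3.
Then F(2) - F(0) = (8*log(3)/3) - (4*log(3)/3) = 4*log(3)/3.

4*log(3)/3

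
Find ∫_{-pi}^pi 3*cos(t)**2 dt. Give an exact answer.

3*pi

Use the identity cos^2(t) = (1 + cos(2*t))/2.
An antiderivative is F(t) = 3*t/2 + 3*sin(2*t)/4.
Then F(pi) - F(-pi) = (3*pi/2) - (-3*pi/2) = 3*pi.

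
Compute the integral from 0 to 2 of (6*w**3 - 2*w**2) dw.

By the power rule, an antiderivative is F(w) = 3*w**4/2 - 2*w**3/3.
Then F(2) - F(0) = (56/3) - (0) = 56/3.

56/3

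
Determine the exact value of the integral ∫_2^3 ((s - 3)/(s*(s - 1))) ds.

Factor the denominator: s**2 - s = s(s - 1).
Partial fractions: (s - 3)/(s*(s - 1)) = 3/s - 2/(s - 1).
An antiderivative is F(s) = 3*log(s) - 2*log(s - 1).
Then F(3) - F(2) = (log(27/4)) - (log(8)) = log(27/32).

log(27/32)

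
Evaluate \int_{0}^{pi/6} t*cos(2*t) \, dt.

Integrate by parts once (u = t, dv = cos(2*t) dt).
An antiderivative is F(t) = t*sin(2*t)/2 + cos(2*t)/4.
Then F(pi/6) - F(0) = (1/8 + sqrt(3)*pi/24) - (1/4) = -1/8 + sqrt(3)*pi/24.

-1/8 + sqrt(3)*pi/24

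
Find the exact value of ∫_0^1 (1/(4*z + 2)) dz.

log(3)/4

An antiderivative is F(z) = log(4*z + 2)/4.
Then F(1) - F(0) = (log(6)/4) - (log(2)/4) = log(3)/4.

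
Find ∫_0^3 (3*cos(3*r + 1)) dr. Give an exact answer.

-sin(1) + sin(10)

Let u = 3*r + 1, so du = 3 dr. When r = 0, u = 1; when r = 3, u = 10.
The integral becomes ∫ cos(u) du from 1 to 10, with antiderivative sin(u).
Back in r: F(r) = sin(3*r + 1).
Then F(3) - F(0) = (sin(10)) - (sin(1)) = -sin(1) + sin(10).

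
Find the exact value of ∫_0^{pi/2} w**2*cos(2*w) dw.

-pi/4

Integrate by parts twice (u = w^2, dv = cos(2*w) dw).
An antiderivative is F(w) = w**2*sin(2*w)/2 + w*cos(2*w)/2 - sin(2*w)/4.
Then F(pi/2) - F(0) = (-pi/4) - (0) = -pi/4.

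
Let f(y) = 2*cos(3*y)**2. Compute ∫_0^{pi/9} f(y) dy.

sqrt(3)/12 + pi/9

Use the identity cos^2(3*y) = (1 + cos(6*y))/2.
An antiderivative is F(y) = y + sin(6*y)/6.
Then F(pi/9) - F(0) = (sqrt(3)/12 + pi/9) - (0) = sqrt(3)/12 + pi/9.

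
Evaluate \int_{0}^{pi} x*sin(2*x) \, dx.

-pi/2

Integrate by parts once (u = x, dv = sin(2*x) dx).
An antiderivative is F(x) = -x*cos(2*x)/2 + sin(2*x)/4.
Then F(pi) - F(0) = (-pi/2) - (0) = -pi/2.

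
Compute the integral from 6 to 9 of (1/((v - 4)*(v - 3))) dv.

Factor the denominator: v**2 - 7*v + 12 = (v - 3)(v - 4).
Partial fractions: 1/((v - 4)*(v - 3)) = -1/(v - 3) + 1/(v - 4).
An antiderivative is F(v) = log(v - 4) - log(v - 3).
Then F(9) - F(6) = (log(5/6)) - (log(2/3)) = log(5/4).

log(5/4)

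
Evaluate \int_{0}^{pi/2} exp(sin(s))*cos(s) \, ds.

-1 + E

Let u = sin(s), so du = cos(s) ds. When s = 0, u = 0; when s = pi/2, u = 1.
The integral becomes ∫ exp(u) du from 0 to 1, with antiderivative exp(u).
Back in s: F(s) = exp(sin(s)).
Then F(pi/2) - F(0) = (E) - (1) = -1 + E.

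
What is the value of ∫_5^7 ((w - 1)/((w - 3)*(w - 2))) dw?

Factor the denominator: w**2 - 5*w + 6 = (w - 2)(w - 3).
Partial fractions: (w - 1)/((w - 3)*(w - 2)) = -1/(w - 2) + 2/(w - 3).
An antiderivative is F(w) = 2*log(w - 3) - log(w - 2).
Then F(7) - F(5) = (log(16/5)) - (log(4/3)) = log(12/5).

log(12/5)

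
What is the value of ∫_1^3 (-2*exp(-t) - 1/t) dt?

-log(3) - 2*exp(-1) + 2*exp(-3)

An antiderivative is F(t) = -log(t) + 2*exp(-t).
Then F(3) - F(1) = (-log(3) + 2*exp(-3)) - (2*exp(-1)) = -log(3) - 2*exp(-1) + 2*exp(-3).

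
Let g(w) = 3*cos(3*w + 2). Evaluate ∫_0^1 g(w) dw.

Let u = 3*w + 2, so du = 3 dw. When w = 0, u = 2; when w = 1, u = 5.
The integral becomes ∫ cos(u) du from 2 to 5, with antiderivative sin(u).
Back in w: F(w) = sin(3*w + 2).
Then F(1) - F(0) = (sin(5)) - (sin(2)) = sin(5) - sin(2).

sin(5) - sin(2)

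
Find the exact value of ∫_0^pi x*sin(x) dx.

pi

Integrate by parts once (u = x, dv = sin(x) dx).
An antiderivative is F(x) = -x*cos(x) + sin(x).
Then F(pi) - F(0) = (pi) - (0) = pi.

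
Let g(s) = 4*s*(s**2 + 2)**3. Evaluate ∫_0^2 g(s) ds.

640

Let u = s**2 + 2, so du = 2*s ds. When s = 0, u = 2; when s = 2, u = 6.
The integral becomes 2·∫ u**3 du from 2 to 6, with antiderivative u**4/2.
Back in s: F(s) = (s**2 + 2)**4/2.
Then F(2) - F(0) = (648) - (8) = 640.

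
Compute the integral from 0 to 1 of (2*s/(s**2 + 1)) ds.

log(2)

Let u = s**2 + 1, so du = 2*s ds. When s = 0, u = 1; when s = 1, u = 2.
The integral becomes ∫ 1/u du from 1 to 2, with antiderivative log(u).
Back in s: F(s) = log(s**2 + 1).
Then F(1) - F(0) = (log(2)) - (0) = log(2).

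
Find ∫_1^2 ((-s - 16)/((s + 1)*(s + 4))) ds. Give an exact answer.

-4*log(5) - log(3) + 9*log(2)

Factor the denominator: s**2 + 5*s + 4 = (s + 4)(s + 1).
Partial fractions: (-s - 16)/((s + 1)*(s + 4)) = 4/(s + 4) - 5/(s + 1).
An antiderivative is F(s) = -5*log(s + 1) + 4*log(s + 4).
Then F(2) - F(1) = (log(16/3)) - (-5*log(2) + 4*log(5)) = -4*log(5) - log(3) + 9*log(2).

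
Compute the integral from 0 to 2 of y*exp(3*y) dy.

1/9 + 5*exp(6)/9

Integrate by parts once (u = y, dv = exp(3*y) dy).
An antiderivative is F(y) = (3*y - 1)*exp(3*y)/9.
Then F(2) - F(0) = (5*exp(6)/9) - (-1/9) = 1/9 + 5*exp(6)/9.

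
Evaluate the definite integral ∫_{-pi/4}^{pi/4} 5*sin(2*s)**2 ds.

Use the identity sin^2(2*s) = (1 - cos(4*s))/2.
An antiderivative is F(s) = 5*s/2 - 5*sin(4*s)/8.
Then F(pi/4) - F(-pi/4) = (5*pi/8) - (-5*pi/8) = 5*pi/4.

5*pi/4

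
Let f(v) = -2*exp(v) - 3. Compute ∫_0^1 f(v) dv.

An antiderivative is F(v) = -3*v - 2*exp(v).
Then F(1) - F(0) = (-2*E - 3) - (-2) = -2*E - 1.

-2*E - 1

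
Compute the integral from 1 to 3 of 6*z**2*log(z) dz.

-52/3 + 54*log(3)

Integrate by parts once (u = ln z, dv = 6*z**2 dz).
An antiderivative is F(z) = 2*z**3*(3*log(z) - 1)/3.
Then F(3) - F(1) = (-18 + 54*log(3)) - (-2/3) = -52/3 + 54*log(3).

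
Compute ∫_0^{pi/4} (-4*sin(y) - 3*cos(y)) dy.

-4 + sqrt(2)/2

An antiderivative is F(y) = -3*sin(y) + 4*cos(y).
Then F(pi/4) - F(0) = (sqrt(2)/2) - (4) = -4 + sqrt(2)/2.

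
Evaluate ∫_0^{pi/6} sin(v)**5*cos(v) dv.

Let u = sin(v), so du = cos(v) dv. When v = 0, u = 0; when v = pi/6, u = 1/2.
The integral becomes ∫ u**5 du from 0 to 1/2, with antiderivative u**6/6.
Back in v: F(v) = sin(v)**6/6.
Then F(pi/6) - F(0) = (1/384) - (0) = 1/384.

1/384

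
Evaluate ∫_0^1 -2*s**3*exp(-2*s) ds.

-3/4 + 19*exp(-2)/4

Integrate by parts 3 times (u = s^3, dv = -2*exp(-2*s) ds).
An antiderivative is F(s) = (4*s**3 + 6*s**2 + 6*s + 3)*exp(-2*s)/4.
Then F(1) - F(0) = (19*exp(-2)/4) - (3/4) = -3/4 + 19*exp(-2)/4.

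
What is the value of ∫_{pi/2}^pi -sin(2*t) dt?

1

An antiderivative is F(t) = cos(2*t)/2.
Then F(pi) - F(pi/2) = (1/2) - (-1/2) = 1.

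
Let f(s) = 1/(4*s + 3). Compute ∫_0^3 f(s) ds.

An antiderivative is F(s) = log(4*s + 3)/4.
Then F(3) - F(0) = (log(15)/4) - (log(3)/4) = log(5)/4.

log(5)/4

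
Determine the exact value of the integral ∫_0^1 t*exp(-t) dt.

1 - 2*exp(-1)

Integrate by parts once (u = t, dv = exp(-t) dt).
An antiderivative is F(t) = (-t - 1)*exp(-t).
Then F(1) - F(0) = (-2*exp(-1)) - (-1) = 1 - 2*exp(-1).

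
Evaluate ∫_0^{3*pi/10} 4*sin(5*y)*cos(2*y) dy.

Use the identity sin(5*y)cos(2*y) = [sin(7*y) + sin(3*y)]/2.
An antiderivative is F(y) = -2*cos(3*y)/3 - 2*cos(7*y)/7.
Then F(3*pi/10) - F(0) = (2*sqrt(2*sqrt(5) + 10)/21) - (-20/21) = 2*sqrt(2*sqrt(5) + 10)/21 + 20/21.

2*sqrt(2*sqrt(5) + 10)/21 + 20/21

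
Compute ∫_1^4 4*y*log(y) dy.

Integrate by parts once (u = ln y, dv = 4*y dy).
An antiderivative is F(y) = y**2*(2*log(y) - 1).
Then F(4) - F(1) = (-16 + 64*log(2)) - (-1) = -15 + 64*log(2).

-15 + 64*log(2)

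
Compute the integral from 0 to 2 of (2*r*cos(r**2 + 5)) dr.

sin(9) - sin(5)

Let u = r**2 + 5, so du = 2*r dr. When r = 0, u = 5; when r = 2, u = 9.
The integral becomes ∫ cos(u) du from 5 to 9, with antiderivative sin(u).
Back in r: F(r) = sin(r**2 + 5).
Then F(2) - F(0) = (sin(9)) - (sin(5)) = sin(9) - sin(5).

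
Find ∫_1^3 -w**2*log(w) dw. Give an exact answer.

26/9 - 9*log(3)

Integrate by parts once (u = ln w, dv = -w**2 dw).
An antiderivative is F(w) = -w**3*(3*log(w) - 1)/9.
Then F(3) - F(1) = (3 - 9*log(3)) - (1/9) = 26/9 - 9*log(3).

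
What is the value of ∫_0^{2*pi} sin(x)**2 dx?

pi

Use the identity sin^2(x) = (1 - cos(2*x))/2.
An antiderivative is F(x) = x/2 - sin(2*x)/4.
Then F(2*pi) - F(0) = (pi) - (0) = pi.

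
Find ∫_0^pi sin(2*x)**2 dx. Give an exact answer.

Use the identity sin^2(2*x) = (1 - cos(4*x))/2.
An antiderivative is F(x) = x/2 - sin(4*x)/8.
Then F(pi) - F(0) = (pi/2) - (0) = pi/2.

pi/2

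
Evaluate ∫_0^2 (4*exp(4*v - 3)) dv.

-(1 - exp(8))*exp(-3)

Let u = 4*v - 3, so du = 4 dv. When v = 0, u = -3; when v = 2, u = 5.
The integral becomes ∫ exp(u) du from -3 to 5, with antiderivative exp(u).
Back in v: F(v) = exp(4*v - 3).
Then F(2) - F(0) = (exp(5)) - (exp(-3)) = -(1 - exp(8))*exp(-3).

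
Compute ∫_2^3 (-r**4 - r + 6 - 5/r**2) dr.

By the power rule, an antiderivative is F(r) = -r**5/5 - r**2/2 + 6*r + 5/r.
Then F(3) - F(2) = (-1003/30) - (61/10) = -593/15.

-593/15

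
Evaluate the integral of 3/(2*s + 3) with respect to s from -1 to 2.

An antiderivative is F(s) = 3*log(2*s + 3)/2.
Then F(2) - F(-1) = (3*log(7)/2) - (0) = 3*log(7)/2.

3*log(7)/2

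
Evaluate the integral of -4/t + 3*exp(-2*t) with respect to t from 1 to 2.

An antiderivative is F(t) = -4*log(t) - 3*exp(-2*t)/2.
Then F(2) - F(1) = (-4*log(2) - 3*exp(-4)/2) - (-3*exp(-2)/2) = -4*log(2) - 3*exp(-4)/2 + 3*exp(-2)/2.

-4*log(2) - 3*exp(-4)/2 + 3*exp(-2)/2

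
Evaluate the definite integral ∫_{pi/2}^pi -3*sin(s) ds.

-3

An antiderivative is F(s) = 3*cos(s).
Then F(pi) - F(pi/2) = (-3) - (0) = -3.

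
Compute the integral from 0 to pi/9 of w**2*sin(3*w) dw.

-1/27 - pi**2/486 + sqrt(3)*pi/81

Integrate by parts twice (u = w^2, dv = sin(3*w) dw).
An antiderivative is F(w) = -w**2*cos(3*w)/3 + 2*w*sin(3*w)/9 + 2*cos(3*w)/27.
Then F(pi/9) - F(0) = (-pi**2/486 + 1/27 + sqrt(3)*pi/81) - (2/27) = -1/27 - pi**2/486 + sqrt(3)*pi/81.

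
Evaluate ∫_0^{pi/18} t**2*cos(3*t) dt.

Integrate by parts twice (u = t^2, dv = cos(3*t) dt).
An antiderivative is F(t) = t**2*sin(3*t)/3 + 2*t*cos(3*t)/9 - 2*sin(3*t)/27.
Then F(pi/18) - F(0) = (-1/27 + pi**2/1944 + sqrt(3)*pi/162) - (0) = -1/27 + pi**2/1944 + sqrt(3)*pi/162.

-1/27 + pi**2/1944 + sqrt(3)*pi/162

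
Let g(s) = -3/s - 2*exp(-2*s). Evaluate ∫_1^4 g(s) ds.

-6*log(2) - exp(-2) + exp(-8)

An antiderivative is F(s) = -3*log(s) + exp(-2*s).
Then F(4) - F(1) = (-6*log(2) + exp(-8)) - (exp(-2)) = -6*log(2) - exp(-2) + exp(-8).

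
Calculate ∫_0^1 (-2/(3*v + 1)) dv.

An antiderivative is F(v) = -2*log(3*v + 1)/3.
Then F(1) - F(0) = (-4*log(2)/3) - (0) = -4*log(2)/3.

-4*log(2)/3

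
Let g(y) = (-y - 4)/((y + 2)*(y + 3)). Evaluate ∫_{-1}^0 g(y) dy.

log(3/8)

Factor the denominator: y**2 + 5*y + 6 = (y + 3)(y + 2).
Partial fractions: (-y - 4)/((y + 2)*(y + 3)) = 1/(y + 3) - 2/(y + 2).
An antiderivative is F(y) = -2*log(y + 2) + log(y + 3).
Then F(0) - F(-1) = (log(3/4)) - (log(2)) = log(3/8).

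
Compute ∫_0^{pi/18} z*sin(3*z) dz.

Integrate by parts once (u = z, dv = sin(3*z) dz).
An antiderivative is F(z) = -z*cos(3*z)/3 + sin(3*z)/9.
Then F(pi/18) - F(0) = (-sqrt(3)*pi/108 + 1/18) - (0) = -sqrt(3)*pi/108 + 1/18.

-sqrt(3)*pi/108 + 1/18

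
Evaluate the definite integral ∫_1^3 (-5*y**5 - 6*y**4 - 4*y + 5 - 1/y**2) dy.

-13556/15

By the power rule, an antiderivative is F(y) = -5*y**6/6 - 6*y**5/5 - 2*y**2 + 5*y + 1/y.
Then F(3) - F(1) = (-27053/30) - (59/30) = -13556/15.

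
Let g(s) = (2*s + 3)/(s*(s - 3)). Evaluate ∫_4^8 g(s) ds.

-log(2) + 3*log(5)

Factor the denominator: s**2 - 3*s = s(s - 3).
Partial fractions: (2*s + 3)/(s*(s - 3)) = -1/s + 3/(s - 3).
An antiderivative is F(s) = -log(s) + 3*log(s - 3).
Then F(8) - F(4) = (-3*log(2) + 3*log(5)) - (-log(4)) = -log(2) + 3*log(5).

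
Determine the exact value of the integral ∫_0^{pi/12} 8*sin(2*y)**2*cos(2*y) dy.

1/6

Let u = sin(2*y), so du = 2*cos(2*y) dy. When y = 0, u = 0; when y = pi/12, u = 1/2.
The integral becomes 4·∫ u**2 du from 0 to 1/2, with antiderivative 4*u**3/3.
Back in y: F(y) = 4*sin(2*y)**3/3.
Then F(pi/12) - F(0) = (1/6) - (0) = 1/6.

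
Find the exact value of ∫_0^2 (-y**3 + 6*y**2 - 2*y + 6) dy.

By the power rule, an antiderivative is F(y) = -y**4/4 + 2*y**3 - y**2 + 6*y.
Then F(2) - F(0) = (20) - (0) = 20.

20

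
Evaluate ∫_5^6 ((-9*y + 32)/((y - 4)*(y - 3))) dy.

Factor the denominator: y**2 - 7*y + 12 = (y - 3)(y - 4).
Partial fractions: (-9*y + 32)/((y - 4)*(y - 3)) = -5/(y - 3) - 4/(y - 4).
An antiderivative is F(y) = -4*log(y - 4) - 5*log(y - 3).
Then F(6) - F(5) = (-5*log(3) - 4*log(2)) - (-log(32)) = -5*log(3) + log(2).

-5*log(3) + log(2)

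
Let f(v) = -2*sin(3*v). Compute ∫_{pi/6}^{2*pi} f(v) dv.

An antiderivative is F(v) = 2*cos(3*v)/3.
Then F(2*pi) - F(pi/6) = (2/3) - (0) = 2/3.

2/3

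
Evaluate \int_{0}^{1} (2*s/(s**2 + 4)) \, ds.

Let u = s**2 + 4, so du = 2*s ds. When s = 0, u = 4; when s = 1, u = 5.
The integral becomes ∫ 1/u du from 4 to 5, with antiderivative log(u).
Back in s: F(s) = log(s**2 + 4).
Then F(1) - F(0) = (log(5)) - (log(4)) = log(5/4).

log(5/4)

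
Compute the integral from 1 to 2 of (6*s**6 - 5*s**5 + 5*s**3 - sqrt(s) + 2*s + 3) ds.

6869/84 - 4*sqrt(2)/3

By the power rule, an antiderivative is F(s) = 6*s**7/7 - 5*s**6/6 + 5*s**4/4 - 2*s**(3/2)/3 + s**2 + 3*s.
Then F(2) - F(1) = (1814/21 - 4*sqrt(2)/3) - (129/28) = 6869/84 - 4*sqrt(2)/3.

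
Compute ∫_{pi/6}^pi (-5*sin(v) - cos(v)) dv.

An antiderivative is F(v) = -sin(v) + 5*cos(v).
Then F(pi) - F(pi/6) = (-5) - (-1/2 + 5*sqrt(3)/2) = -9/2 - 5*sqrt(3)/2.

-9/2 - 5*sqrt(3)/2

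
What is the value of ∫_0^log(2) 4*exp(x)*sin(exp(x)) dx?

-4*cos(2) + 4*cos(1)

Let u = exp(x), so du = exp(x) dx. When x = 0, u = 1; when x = log(2), u = 2.
The integral becomes 4·∫ sin(u) du from 1 to 2, with antiderivative -4*cos(u).
Back in x: F(x) = -4*cos(exp(x)).
Then F(log(2)) - F(0) = (-4*cos(2)) - (-4*cos(1)) = -4*cos(2) + 4*cos(1).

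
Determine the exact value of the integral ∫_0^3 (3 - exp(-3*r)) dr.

An antiderivative is F(r) = 3*r + exp(-3*r)/3.
Then F(3) - F(0) = (exp(-9)/3 + 9) - (1/3) = exp(-9)/3 + 26/3.

exp(-9)/3 + 26/3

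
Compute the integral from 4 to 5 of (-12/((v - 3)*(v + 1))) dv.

-3*log(5) + 3*log(3)

Factor the denominator: v**2 - 2*v - 3 = (v + 1)(v - 3).
Partial fractions: -12/((v - 3)*(v + 1)) = 3/(v + 1) - 3/(v - 3).
An antiderivative is F(v) = -3*log(v - 3) + 3*log(v + 1).
Then F(5) - F(4) = (log(27)) - (3*log(5)) = -3*log(5) + 3*log(3).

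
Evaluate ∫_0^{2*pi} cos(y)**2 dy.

pi

Use the identity cos^2(y) = (1 + cos(2*y))/2.
An antiderivative is F(y) = y/2 + sin(2*y)/4.
Then F(2*pi) - F(0) = (pi) - (0) = pi.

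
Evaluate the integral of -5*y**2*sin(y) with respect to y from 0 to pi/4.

Integrate by parts twice (u = y^2, dv = -5*sin(y) dy).
An antiderivative is F(y) = 5*y**2*cos(y) - 10*y*sin(y) - 10*cos(y).
Then F(pi/4) - F(0) = (5*sqrt(2)*(-32 - 8*pi + pi**2)/32) - (-10) = -5*sqrt(2) - 5*sqrt(2)*pi/4 + 5*sqrt(2)*pi**2/32 + 10.

-5*sqrt(2) - 5*sqrt(2)*pi/4 + 5*sqrt(2)*pi**2/32 + 10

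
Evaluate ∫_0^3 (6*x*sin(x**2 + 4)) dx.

-3*cos(13) + 3*cos(4)

Let u = x**2 + 4, so du = 2*x dx. When x = 0, u = 4; when x = 3, u = 13.
The integral becomes 3·∫ sin(u) du from 4 to 13, with antiderivative -3*cos(u).
Back in x: F(x) = -3*cos(x**2 + 4).
Then F(3) - F(0) = (-3*cos(13)) - (-3*cos(4)) = -3*cos(13) + 3*cos(4).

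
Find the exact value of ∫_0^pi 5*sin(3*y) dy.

An antiderivative is F(y) = -5*cos(3*y)/3.
Then F(pi) - F(0) = (5/3) - (-5/3) = 10/3.

10/3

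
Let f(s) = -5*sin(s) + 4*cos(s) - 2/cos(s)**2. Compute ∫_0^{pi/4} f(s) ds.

-7 + 9*sqrt(2)/2

An antiderivative is F(s) = 4*sin(s) + 5*cos(s) - 2*tan(s).
Then F(pi/4) - F(0) = (-2 + 9*sqrt(2)/2) - (5) = -7 + 9*sqrt(2)/2.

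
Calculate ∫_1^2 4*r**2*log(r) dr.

Integrate by parts once (u = ln r, dv = 4*r**2 dr).
An antiderivative is F(r) = 4*r**3*(3*log(r) - 1)/9.
Then F(2) - F(1) = (-32/9 + 32*log(2)/3) - (-4/9) = -28/9 + 32*log(2)/3.

-28/9 + 32*log(2)/3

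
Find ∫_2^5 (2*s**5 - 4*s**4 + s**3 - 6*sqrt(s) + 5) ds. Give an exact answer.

By the power rule, an antiderivative is F(s) = s**6/3 - 4*s**5/5 + s**4/4 - 4*s**(3/2) + 5*s.
Then F(5) - F(2) = (34675/12 - 20*sqrt(5)) - (146/15 - 8*sqrt(2)) = -20*sqrt(5) + 8*sqrt(2) + 57597/20.

-20*sqrt(5) + 8*sqrt(2) + 57597/20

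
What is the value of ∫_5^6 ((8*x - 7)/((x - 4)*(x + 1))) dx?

Factor the denominator: x**2 - 3*x - 4 = (x + 1)(x - 4).
Partial fractions: (8*x - 7)/((x - 4)*(x + 1)) = 3/(x + 1) + 5/(x - 4).
An antiderivative is F(x) = 5*log(x - 4) + 3*log(x + 1).
Then F(6) - F(5) = (5*log(2) + 3*log(7)) - (3*log(2) + 3*log(3)) = -3*log(3) + 2*log(2) + 3*log(7).

-3*log(3) + 2*log(2) + 3*log(7)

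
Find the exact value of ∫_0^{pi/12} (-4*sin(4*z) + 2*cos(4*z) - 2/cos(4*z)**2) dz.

-1/2 - sqrt(3)/4

An antiderivative is F(z) = sin(4*z)/2 + cos(4*z) - tan(4*z)/2.
Then F(pi/12) - F(0) = (1/2 - sqrt(3)/4) - (1) = -1/2 - sqrt(3)/4.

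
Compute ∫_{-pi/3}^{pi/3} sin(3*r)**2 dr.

Use the identity sin^2(3*r) = (1 - cos(6*r))/2.
An antiderivative is F(r) = r/2 - sin(6*r)/12.
Then F(pi/3) - F(-pi/3) = (pi/6) - (-pi/6) = pi/3.

pi/3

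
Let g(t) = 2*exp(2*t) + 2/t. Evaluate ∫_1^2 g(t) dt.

An antiderivative is F(t) = exp(2*t) + 2*log(t).
Then F(2) - F(1) = (log(4) + exp(4)) - (exp(2)) = -exp(2) + log(4) + exp(4).

-exp(2) + log(4) + exp(4)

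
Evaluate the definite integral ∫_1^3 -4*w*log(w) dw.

Integrate by parts once (u = ln w, dv = -4*w dw).
An antiderivative is F(w) = -w**2*(2*log(w) - 1).
Then F(3) - F(1) = (9 - 18*log(3)) - (1) = 8 - 18*log(3).

8 - 18*log(3)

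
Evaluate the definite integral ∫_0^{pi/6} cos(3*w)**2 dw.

pi/12

Use the identity cos^2(3*w) = (1 + cos(6*w))/2.
An antiderivative is F(w) = w/2 + sin(6*w)/12.
Then F(pi/6) - F(0) = (pi/12) - (0) = pi/12.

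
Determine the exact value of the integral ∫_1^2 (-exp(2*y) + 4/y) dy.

-exp(4)/2 + log(16) + exp(2)/2

An antiderivative is F(y) = -exp(2*y)/2 + 4*log(y).
Then F(2) - F(1) = (-exp(4)/2 + log(16)) - (-exp(2)/2) = -exp(4)/2 + log(16) + exp(2)/2.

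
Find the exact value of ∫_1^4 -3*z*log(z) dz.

Integrate by parts once (u = ln z, dv = -3*z dz).
An antiderivative is F(z) = -3*z**2*(2*log(z) - 1)/4.
Then F(4) - F(1) = (12 - 48*log(2)) - (3/4) = 45/4 - 48*log(2).

45/4 - 48*log(2)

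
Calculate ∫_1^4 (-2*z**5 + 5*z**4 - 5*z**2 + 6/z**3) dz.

-7107/16

By the power rule, an antiderivative is F(z) = -z**6/3 + z**5 - 5*z**3/3 - 3/z**2.
Then F(4) - F(1) = (-7171/16) - (-4) = -7107/16.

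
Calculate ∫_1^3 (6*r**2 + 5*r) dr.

72

By the power rule, an antiderivative is F(r) = 2*r**3 + 5*r**2/2.
Then F(3) - F(1) = (153/2) - (9/2) = 72.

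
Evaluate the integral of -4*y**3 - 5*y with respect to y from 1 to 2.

By the power rule, an antiderivative is F(y) = -y**4 - 5*y**2/2.
Then F(2) - F(1) = (-26) - (-7/2) = -45/2.

-45/2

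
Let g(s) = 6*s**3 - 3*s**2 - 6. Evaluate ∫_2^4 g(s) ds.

By the power rule, an antiderivative is F(s) = 3*s**4/2 - s**3 - 6*s.
Then F(4) - F(2) = (296) - (4) = 292.

292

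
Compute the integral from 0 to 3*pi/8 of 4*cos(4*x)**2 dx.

3*pi/4

Use the identity cos^2(4*x) = (1 + cos(8*x))/2.
An antiderivative is F(x) = 2*x + sin(8*x)/4.
Then F(3*pi/8) - F(0) = (3*pi/4) - (0) = 3*pi/4.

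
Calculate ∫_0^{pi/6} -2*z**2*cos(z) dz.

Integrate by parts twice (u = z^2, dv = -2*cos(z) dz).
An antiderivative is F(z) = -2*z**2*sin(z) - 4*z*cos(z) + 4*sin(z).
Then F(pi/6) - F(0) = (-sqrt(3)*pi/3 - pi**2/36 + 2) - (0) = -sqrt(3)*pi/3 - pi**2/36 + 2.

-sqrt(3)*pi/3 - pi**2/36 + 2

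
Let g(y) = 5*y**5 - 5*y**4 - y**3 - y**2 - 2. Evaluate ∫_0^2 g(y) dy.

32/3

By the power rule, an antiderivative is F(y) = 5*y**6/6 - y**5 - y**4/4 - y**3/3 - 2*y.
Then F(2) - F(0) = (32/3) - (0) = 32/3.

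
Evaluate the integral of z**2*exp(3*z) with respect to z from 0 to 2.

Integrate by parts twice (u = z^2, dv = exp(3*z) dz).
An antiderivative is F(z) = (9*z**2 - 6*z + 2)*exp(3*z)/27.
Then F(2) - F(0) = (26*exp(6)/27) - (2/27) = -2/27 + 26*exp(6)/27.

-2/27 + 26*exp(6)/27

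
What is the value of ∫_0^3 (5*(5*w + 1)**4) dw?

209715

Let u = 5*w + 1, so du = 5 dw. When w = 0, u = 1; when w = 3, u = 16.
The integral becomes ∫ u**4 du from 1 to 16, with antiderivative u**5/5.
Back in w: F(w) = (5*w + 1)**5/5.
Then F(3) - F(0) = (1048576/5) - (1/5) = 209715.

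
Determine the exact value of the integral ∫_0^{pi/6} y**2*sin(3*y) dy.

Integrate by parts twice (u = y^2, dv = sin(3*y) dy).
An antiderivative is F(y) = -y**2*cos(3*y)/3 + 2*y*sin(3*y)/9 + 2*cos(3*y)/27.
Then F(pi/6) - F(0) = (pi/27) - (2/27) = -2/27 + pi/27.

-2/27 + pi/27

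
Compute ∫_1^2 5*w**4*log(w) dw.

-31/5 + 32*log(2)

Integrate by parts once (u = ln w, dv = 5*w**4 dw).
An antiderivative is F(w) = w**5*(5*log(w) - 1)/5.
Then F(2) - F(1) = (-32/5 + 32*log(2)) - (-1/5) = -31/5 + 32*log(2).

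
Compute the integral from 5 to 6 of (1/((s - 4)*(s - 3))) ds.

log(4/3)

Factor the denominator: s**2 - 7*s + 12 = (s - 3)(s - 4).
Partial fractions: 1/((s - 4)*(s - 3)) = -1/(s - 3) + 1/(s - 4).
An antiderivative is F(s) = log(s - 4) - log(s - 3).
Then F(6) - F(5) = (log(2/3)) - (-log(2)) = log(4/3).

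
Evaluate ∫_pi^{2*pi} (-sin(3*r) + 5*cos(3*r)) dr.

An antiderivative is F(r) = 5*sin(3*r)/3 + cos(3*r)/3.
Then F(2*pi) - F(pi) = (1/3) - (-1/3) = 2/3.

2/3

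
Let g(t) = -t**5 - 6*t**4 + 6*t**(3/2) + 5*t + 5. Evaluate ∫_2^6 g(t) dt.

By the power rule, an antiderivative is F(t) = -t**6/6 + 12*t**(5/2)/5 - 6*t**5/5 + 5*t**2/2 + 5*t.
Then F(6) - F(2) = (-84936/5 + 432*sqrt(6)/5) - (-436/15 + 48*sqrt(2)/5) = -254372/15 - 48*sqrt(2)/5 + 432*sqrt(6)/5.

-254372/15 - 48*sqrt(2)/5 + 432*sqrt(6)/5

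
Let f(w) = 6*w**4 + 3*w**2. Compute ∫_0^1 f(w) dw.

11/5

By the power rule, an antiderivative is F(w) = 6*w**5/5 + w**3.
Then F(1) - F(0) = (11/5) - (0) = 11/5.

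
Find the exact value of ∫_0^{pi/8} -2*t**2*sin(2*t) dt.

-sqrt(2)/4 - sqrt(2)*pi/16 + sqrt(2)*pi**2/128 + 1/2

Integrate by parts twice (u = t^2, dv = -2*sin(2*t) dt).
An antiderivative is F(t) = t**2*cos(2*t) - t*sin(2*t) - cos(2*t)/2.
Then F(pi/8) - F(0) = (sqrt(2)*(-32 - 8*pi + pi**2)/128) - (-1/2) = -sqrt(2)/4 - sqrt(2)*pi/16 + sqrt(2)*pi**2/128 + 1/2.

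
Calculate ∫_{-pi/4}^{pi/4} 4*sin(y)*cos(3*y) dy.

Use the identity sin(y)cos(3*y) = [sin(4*y) + sin(-2*y)]/2.
An antiderivative is F(y) = cos(2*y) - cos(4*y)/2.
Then F(pi/4) - F(-pi/4) = (1/2) - (1/2) = 0.

0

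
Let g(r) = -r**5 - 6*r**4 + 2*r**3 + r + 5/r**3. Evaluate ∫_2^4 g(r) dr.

-277749/160

By the power rule, an antiderivative is F(r) = -r**6/6 - 6*r**5/5 + r**4/2 + r**2/2 - 5/(2*r**2).
Then F(4) - F(2) = (-852299/480) - (-4763/120) = -277749/160.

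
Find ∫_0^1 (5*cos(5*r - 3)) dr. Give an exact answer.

Let u = 5*r - 3, so du = 5 dr. When r = 0, u = -3; when r = 1, u = 2.
The integral becomes ∫ cos(u) du from -3 to 2, with antiderivative sin(u).
Back in r: F(r) = sin(5*r - 3).
Then F(1) - F(0) = (sin(2)) - (-sin(3)) = sin(3) + sin(2).

sin(3) + sin(2)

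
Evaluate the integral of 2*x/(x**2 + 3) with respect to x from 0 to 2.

log(7/3)

Let u = x**2 + 3, so du = 2*x dx. When x = 0, u = 3; when x = 2, u = 7.
The integral becomes ∫ 1/u du from 3 to 7, with antiderivative log(u).
Back in x: F(x) = log(x**2 + 3).
Then F(2) - F(0) = (log(7)) - (log(3)) = log(7/3).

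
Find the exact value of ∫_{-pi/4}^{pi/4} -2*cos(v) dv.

-2*sqrt(2)

An antiderivative is F(v) = -2*sin(v).
Then F(pi/4) - F(-pi/4) = (-sqrt(2)) - (sqrt(2)) = -2*sqrt(2).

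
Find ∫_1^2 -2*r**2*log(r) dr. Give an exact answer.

Integrate by parts once (u = ln r, dv = -2*r**2 dr).
An antiderivative is F(r) = -2*r**3*(3*log(r) - 1)/9.
Then F(2) - F(1) = (16/9 - 16*log(2)/3) - (2/9) = 14/9 - 16*log(2)/3.

14/9 - 16*log(2)/3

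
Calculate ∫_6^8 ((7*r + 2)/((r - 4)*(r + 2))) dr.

Factor the denominator: r**2 - 2*r - 8 = (r + 2)(r - 4).
Partial fractions: (7*r + 2)/((r - 4)*(r + 2)) = 2/(r + 2) + 5/(r - 4).
An antiderivative is F(r) = 5*log(r - 4) + 2*log(r + 2).
Then F(8) - F(6) = (2*log(5) + 12*log(2)) - (11*log(2)) = log(50).

log(50)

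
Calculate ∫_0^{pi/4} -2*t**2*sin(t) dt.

Integrate by parts twice (u = t^2, dv = -2*sin(t) dt).
An antiderivative is F(t) = 2*t**2*cos(t) - 4*t*sin(t) - 4*cos(t).
Then F(pi/4) - F(0) = (sqrt(2)*(-32 - 8*pi + pi**2)/16) - (-4) = -2*sqrt(2) - sqrt(2)*pi/2 + sqrt(2)*pi**2/16 + 4.

-2*sqrt(2) - sqrt(2)*pi/2 + sqrt(2)*pi**2/16 + 4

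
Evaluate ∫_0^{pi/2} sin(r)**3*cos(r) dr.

1/4

Let u = sin(r), so du = cos(r) dr. When r = 0, u = 0; when r = pi/2, u = 1.
The integral becomes ∫ u**3 du from 0 to 1, with antiderivative u**4/4.
Back in r: F(r) = sin(r)**4/4.
Then F(pi/2) - F(0) = (1/4) - (0) = 1/4.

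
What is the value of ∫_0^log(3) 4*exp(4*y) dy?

Let u = exp(y), so du = exp(y) dy. When y = 0, u = 1; when y = log(3), u = 3.
The integral becomes 4·∫ u**3 du from 1 to 3, with antiderivative u**4.
Back in y: F(y) = exp(4*y).
Then F(log(3)) - F(0) = (81) - (1) = 80.

80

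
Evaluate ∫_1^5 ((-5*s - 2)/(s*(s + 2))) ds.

Factor the denominator: s**2 + 2*s = (s + 2)s.
Partial fractions: (-5*s - 2)/(s*(s + 2)) = -4/(s + 2) - 1/s.
An antiderivative is F(s) = -log(s) - 4*log(s + 2).
Then F(5) - F(1) = (-4*log(7) - log(5)) - (-log(81)) = -4*log(7) - log(5) + 4*log(3).

-4*log(7) - log(5) + 4*log(3)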